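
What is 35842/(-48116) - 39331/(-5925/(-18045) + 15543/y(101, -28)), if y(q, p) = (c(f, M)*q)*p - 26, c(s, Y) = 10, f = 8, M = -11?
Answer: 32220837378278725/180852622822 ≈ 1.7816e+5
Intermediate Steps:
y(q, p) = -26 + 10*p*q (y(q, p) = (10*q)*p - 26 = 10*p*q - 26 = -26 + 10*p*q)
35842/(-48116) - 39331/(-5925/(-18045) + 15543/y(101, -28)) = 35842/(-48116) - 39331/(-5925/(-18045) + 15543/(-26 + 10*(-28)*101)) = 35842*(-1/48116) - 39331/(-5925*(-1/18045) + 15543/(-26 - 28280)) = -17921/24058 - 39331/(395/1203 + 15543/(-28306)) = -17921/24058 - 39331/(395/1203 + 15543*(-1/28306)) = -17921/24058 - 39331/(395/1203 - 15543/28306) = -17921/24058 - 39331/(-7517359/34052118) = -17921/24058 - 39331*(-34052118/7517359) = -17921/24058 + 1339303853058/7517359 = 32220837378278725/180852622822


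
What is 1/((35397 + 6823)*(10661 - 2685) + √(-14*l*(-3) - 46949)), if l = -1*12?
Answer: 336746720/113398353430805853 - I*√47453/113398353430805853 ≈ 2.9696e-9 - 1.921e-15*I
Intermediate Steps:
l = -12
1/((35397 + 6823)*(10661 - 2685) + √(-14*l*(-3) - 46949)) = 1/((35397 + 6823)*(10661 - 2685) + √(-14*(-12)*(-3) - 46949)) = 1/(42220*7976 + √(168*(-3) - 46949)) = 1/(336746720 + √(-504 - 46949)) = 1/(336746720 + √(-47453)) = 1/(336746720 + I*√47453)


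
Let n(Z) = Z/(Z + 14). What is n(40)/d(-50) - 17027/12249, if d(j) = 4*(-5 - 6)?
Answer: -568696/404217 ≈ -1.4069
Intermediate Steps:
d(j) = -44 (d(j) = 4*(-11) = -44)
n(Z) = Z/(14 + Z)
n(40)/d(-50) - 17027/12249 = (40/(14 + 40))/(-44) - 17027/12249 = (40/54)*(-1/44) - 17027*1/12249 = (40*(1/54))*(-1/44) - 17027/12249 = (20/27)*(-1/44) - 17027/12249 = -5/297 - 17027/12249 = -568696/404217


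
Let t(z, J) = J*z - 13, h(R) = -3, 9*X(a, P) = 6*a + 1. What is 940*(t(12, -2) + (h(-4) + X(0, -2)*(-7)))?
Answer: -344980/9 ≈ -38331.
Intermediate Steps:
X(a, P) = ⅑ + 2*a/3 (X(a, P) = (6*a + 1)/9 = (1 + 6*a)/9 = ⅑ + 2*a/3)
t(z, J) = -13 + J*z
940*(t(12, -2) + (h(-4) + X(0, -2)*(-7))) = 940*((-13 - 2*12) + (-3 + (⅑ + (⅔)*0)*(-7))) = 940*((-13 - 24) + (-3 + (⅑ + 0)*(-7))) = 940*(-37 + (-3 + (⅑)*(-7))) = 940*(-37 + (-3 - 7/9)) = 940*(-37 - 34/9) = 940*(-367/9) = -344980/9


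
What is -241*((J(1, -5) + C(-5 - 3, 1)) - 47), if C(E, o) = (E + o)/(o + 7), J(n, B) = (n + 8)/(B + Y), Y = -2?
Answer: 663473/56 ≈ 11848.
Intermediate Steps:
J(n, B) = (8 + n)/(-2 + B) (J(n, B) = (n + 8)/(B - 2) = (8 + n)/(-2 + B))
C(E, o) = (E + o)/(7 + o)
-241*((J(1, -5) + C(-5 - 3, 1)) - 47) = -241*(((8 + 1)/(-2 - 5) + ((-5 - 3) + 1)/(7 + 1)) - 47) = -241*((9/(-7) + (-8 + 1)/8) - 47) = -241*((-1/7*9 + (1/8)*(-7)) - 47) = -241*((-9/7 - 7/8) - 47) = -241*(-121/56 - 47) = -241*(-2753/56) = 663473/56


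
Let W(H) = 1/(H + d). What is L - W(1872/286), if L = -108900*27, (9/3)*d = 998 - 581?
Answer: -4707420311/1601 ≈ -2.9403e+6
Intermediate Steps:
d = 139 (d = (998 - 581)/3 = (⅓)*417 = 139)
W(H) = 1/(139 + H) (W(H) = 1/(H + 139) = 1/(139 + H))
L = -2940300
L - W(1872/286) = -2940300 - 1/(139 + 1872/286) = -2940300 - 1/(139 + 1872*(1/286)) = -2940300 - 1/(139 + 72/11) = -2940300 - 1/1601/11 = -2940300 - 1*11/1601 = -2940300 - 11/1601 = -4707420311/1601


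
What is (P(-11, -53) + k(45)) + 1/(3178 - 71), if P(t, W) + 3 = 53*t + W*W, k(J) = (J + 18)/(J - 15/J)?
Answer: 926106731/416338 ≈ 2224.4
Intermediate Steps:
k(J) = (18 + J)/(J - 15/J)
P(t, W) = -3 + W**2 + 53*t (P(t, W) = -3 + (53*t + W*W) = -3 + (53*t + W**2) = -3 + (W**2 + 53*t) = -3 + W**2 + 53*t)
(P(-11, -53) + k(45)) + 1/(3178 - 71) = ((-3 + (-53)**2 + 53*(-11)) + 45*(18 + 45)/(-15 + 45**2)) + 1/(3178 - 71) = ((-3 + 2809 - 583) + 45*63/(-15 + 2025)) + 1/3107 = (2223 + 45*63/2010) + 1/3107 = (2223 + 45*(1/2010)*63) + 1/3107 = (2223 + 189/134) + 1/3107 = 298071/134 + 1/3107 = 926106731/416338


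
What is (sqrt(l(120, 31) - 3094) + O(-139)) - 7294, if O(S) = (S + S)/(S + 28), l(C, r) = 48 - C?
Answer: -809356/111 + I*sqrt(3166) ≈ -7291.5 + 56.267*I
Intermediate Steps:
O(S) = 2*S/(28 + S) (O(S) = (2*S)/(28 + S) = 2*S/(28 + S))
(sqrt(l(120, 31) - 3094) + O(-139)) - 7294 = (sqrt((48 - 1*120) - 3094) + 2*(-139)/(28 - 139)) - 7294 = (sqrt((48 - 120) - 3094) + 2*(-139)/(-111)) - 7294 = (sqrt(-72 - 3094) + 2*(-139)*(-1/111)) - 7294 = (sqrt(-3166) + 278/111) - 7294 = (I*sqrt(3166) + 278/111) - 7294 = (278/111 + I*sqrt(3166)) - 7294 = -809356/111 + I*sqrt(3166)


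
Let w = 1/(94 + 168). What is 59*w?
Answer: 59/262 ≈ 0.22519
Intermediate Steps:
w = 1/262 ≈ 0.0038168
59*w = 59*(1/262) = 59/262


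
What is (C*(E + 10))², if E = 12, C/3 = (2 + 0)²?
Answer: 69696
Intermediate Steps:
C = 12 (C = 3*(2 + 0)² = 3*2² = 3*4 = 12)
(C*(E + 10))² = (12*(12 + 10))² = (12*22)² = 264² = 69696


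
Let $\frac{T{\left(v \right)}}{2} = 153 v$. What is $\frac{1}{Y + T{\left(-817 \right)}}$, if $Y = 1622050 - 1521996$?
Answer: $- \frac{1}{149948} \approx -6.669 \cdot 10^{-6}$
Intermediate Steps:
$T{\left(v \right)} = 306 v$ ($T{\left(v \right)} = 2 \cdot 153 v = 306 v$)
$Y = 100054$ ($Y = 1622050 - 1521996 = 100054$)
$\frac{1}{Y + T{\left(-817 \right)}} = \frac{1}{100054 + 306 \left(-817\right)} = \frac{1}{100054 - 250002} = \frac{1}{-149948} = - \frac{1}{149948}$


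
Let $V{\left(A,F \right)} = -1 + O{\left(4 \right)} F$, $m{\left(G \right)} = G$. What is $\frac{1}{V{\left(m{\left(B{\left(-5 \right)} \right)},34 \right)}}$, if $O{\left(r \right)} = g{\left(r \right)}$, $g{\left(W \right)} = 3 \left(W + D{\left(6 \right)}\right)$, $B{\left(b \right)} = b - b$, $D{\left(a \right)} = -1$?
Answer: $\frac{1}{305} \approx 0.0032787$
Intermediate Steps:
$B{\left(b \right)} = 0$
$g{\left(W \right)} = -3 + 3 W$ ($g{\left(W \right)} = 3 \left(W - 1\right) = 3 \left(-1 + W\right) = -3 + 3 W$)
$O{\left(r \right)} = -3 + 3 r$
$V{\left(A,F \right)} = -1 + 9 F$ ($V{\left(A,F \right)} = -1 + \left(-3 + 3 \cdot 4\right) F = -1 + \left(-3 + 12\right) F = -1 + 9 F$)
$\frac{1}{V{\left(m{\left(B{\left(-5 \right)} \right)},34 \right)}} = \frac{1}{-1 + 9 \cdot 34} = \frac{1}{-1 + 306} = \frac{1}{305}$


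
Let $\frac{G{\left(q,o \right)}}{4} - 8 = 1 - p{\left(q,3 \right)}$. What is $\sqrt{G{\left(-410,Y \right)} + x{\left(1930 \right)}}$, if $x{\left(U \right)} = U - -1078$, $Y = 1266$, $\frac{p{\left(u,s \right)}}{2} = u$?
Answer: $2 \sqrt{1581} \approx 79.524$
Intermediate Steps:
$p{\left(u,s \right)} = 2 u$
$G{\left(q,o \right)} = 36 - 8 q$ ($G{\left(q,o \right)} = 32 + 4 \left(1 - 2 q\right) = 32 - \left(-4 + 8 q\right) = 36 - 8 q$)
$x{\left(U \right)} = 1078 + U$ ($x{\left(U \right)} = U + 1078 = 1078 + U$)
$\sqrt{G{\left(-410,Y \right)} + x{\left(1930 \right)}} = \sqrt{\left(36 - -3280\right) + \left(1078 + 1930\right)} = \sqrt{\left(36 + 3280\right) + 3008} = \sqrt{3316 + 3008} = \sqrt{6324} = 2 \sqrt{1581}$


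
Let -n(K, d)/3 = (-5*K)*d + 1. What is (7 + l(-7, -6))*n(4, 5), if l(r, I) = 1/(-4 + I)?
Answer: 20493/10 ≈ 2049.3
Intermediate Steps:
n(K, d) = -3 + 15*K*d (n(K, d) = -3*((-5*K)*d + 1) = -3*(-5*K*d + 1) = -3*(1 - 5*K*d) = -3 + 15*K*d)
(7 + l(-7, -6))*n(4, 5) = (7 + 1/(-4 - 6))*(-3 + 15*4*5) = (7 + 1/(-10))*(-3 + 300) = (7 - ⅒)*297 = (69/10)*297 = 20493/10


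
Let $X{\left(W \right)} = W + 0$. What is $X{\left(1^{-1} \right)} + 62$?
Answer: $63$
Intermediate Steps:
$X{\left(W \right)} = W$
$X{\left(1^{-1} \right)} + 62 = 1^{-1} + 62 = 1 + 62 = 63$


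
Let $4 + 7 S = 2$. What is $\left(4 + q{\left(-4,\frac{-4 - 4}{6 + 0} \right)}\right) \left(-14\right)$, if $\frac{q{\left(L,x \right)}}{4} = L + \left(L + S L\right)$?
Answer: $328$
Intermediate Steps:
$S = - \frac{2}{7}$ ($S = - \frac{4}{7} + \frac{1}{7} \cdot 2 = - \frac{4}{7} + \frac{2}{7} = - \frac{2}{7} \approx -0.28571$)
$q{\left(L,x \right)} = \frac{48 L}{7}$ ($q{\left(L,x \right)} = 4 \left(L + \left(L - \frac{2 L}{7}\right)\right) = 4 \left(L + \frac{5 L}{7}\right) = 4 \frac{12 L}{7} = \frac{48 L}{7}$)
$\left(4 + q{\left(-4,\frac{-4 - 4}{6 + 0} \right)}\right) \left(-14\right) = \left(4 + \frac{48}{7} \left(-4\right)\right) \left(-14\right) = \left(4 - \frac{192}{7}\right) \left(-14\right) = \left(- \frac{164}{7}\right) \left(-14\right) = 328$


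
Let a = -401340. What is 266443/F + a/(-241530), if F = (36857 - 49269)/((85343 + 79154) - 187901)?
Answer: 12551212313577/24982253 ≈ 5.0241e+5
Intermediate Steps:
F = 3103/5851 (F = -12412/(164497 - 187901) = -12412/(-23404) = -12412*(-1/23404) = 3103/5851 ≈ 0.53034)
266443/F + a/(-241530) = 266443/(3103/5851) - 401340/(-241530) = 266443*(5851/3103) - 401340*(-1/241530) = 1558957993/3103 + 13378/8051 = 12551212313577/24982253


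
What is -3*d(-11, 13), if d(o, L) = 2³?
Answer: -24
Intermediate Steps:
d(o, L) = 8
-3*d(-11, 13) = -3*8 = -24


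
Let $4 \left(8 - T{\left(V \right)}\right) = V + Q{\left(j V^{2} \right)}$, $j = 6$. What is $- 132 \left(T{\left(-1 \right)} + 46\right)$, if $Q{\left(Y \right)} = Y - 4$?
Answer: $-7095$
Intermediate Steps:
$Q{\left(Y \right)} = -4 + Y$
$T{\left(V \right)} = 9 - \frac{3 V^{2}}{2} - \frac{V}{4}$ ($T{\left(V \right)} = 8 - \frac{V + \left(-4 + 6 V^{2}\right)}{4} = 8 - \frac{-4 + V + 6 V^{2}}{4} = 8 - \left(-1 + \frac{V}{4} + \frac{3 V^{2}}{2}\right) = 9 - \frac{3 V^{2}}{2} - \frac{V}{4}$)
$- 132 \left(T{\left(-1 \right)} + 46\right) = - 132 \left(\left(9 - \frac{3 \left(-1\right)^{2}}{2} - - \frac{1}{4}\right) + 46\right) = - 132 \left(\left(9 - \frac{3}{2} + \frac{1}{4}\right) + 46\right) = - 132 \left(\frac{31}{4} + 46\right) = \left(-132\right) \frac{215}{4} = -7095$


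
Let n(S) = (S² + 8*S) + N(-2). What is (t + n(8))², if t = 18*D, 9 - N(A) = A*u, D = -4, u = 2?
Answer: 4761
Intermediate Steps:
N(A) = 9 - 2*A (N(A) = 9 - A*2 = 9 - 2*A)
t = -72 (t = 18*(-4) = -72)
n(S) = 13 + S² + 8*S (n(S) = (S² + 8*S) + (9 - 2*(-2)) = (S² + 8*S) + (9 + 4) = (S² + 8*S) + 13 = 13 + S² + 8*S)
(t + n(8))² = (-72 + (13 + 8² + 8*8))² = (-72 + (13 + 64 + 64))² = (-72 + 141)² = 69² = 4761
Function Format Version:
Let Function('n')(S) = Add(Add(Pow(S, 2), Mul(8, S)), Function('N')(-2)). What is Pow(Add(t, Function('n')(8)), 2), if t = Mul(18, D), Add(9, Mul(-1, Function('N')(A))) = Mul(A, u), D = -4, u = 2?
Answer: 4761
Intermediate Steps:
Function('N')(A) = Add(9, Mul(-2, A)) (Function('N')(A) = Add(9, Mul(-1, Mul(A, 2))) = Add(9, Mul(-1, Mul(2, A))) = Add(9, Mul(-2, A)))
t = -72 (t = Mul(18, -4) = -72)
Function('n')(S) = Add(13, Pow(S, 2), Mul(8, S)) (Function('n')(S) = Add(Add(Pow(S, 2), Mul(8, S)), Add(9, Mul(-2, -2))) = Add(Add(Pow(S, 2), Mul(8, S)), Add(9, 4)) = Add(Add(Pow(S, 2), Mul(8, S)), 13) = Add(13, Pow(S, 2), Mul(8, S)))
Pow(Add(t, Function('n')(8)), 2) = Pow(Add(-72, Add(13, Pow(8, 2), Mul(8, 8))), 2) = Pow(Add(-72, Add(13, 64, 64)), 2) = Pow(Add(-72, 141), 2) = Pow(69, 2) = 4761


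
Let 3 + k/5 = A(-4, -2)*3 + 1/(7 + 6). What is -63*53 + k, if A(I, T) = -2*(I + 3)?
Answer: -43207/13 ≈ -3323.6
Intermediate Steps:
A(I, T) = -6 - 2*I (A(I, T) = -2*(3 + I) = -6 - 2*I)
k = 200/13 (k = -15 + 5*((-6 - 2*(-4))*3 + 1/(7 + 6)) = -15 + 5*((-6 + 8)*3 + 1/13) = -15 + 5*(2*3 + 1/13) = -15 + 5*(6 + 1/13) = -15 + 5*(79/13) = -15 + 395/13 = 200/13 ≈ 15.385)
-63*53 + k = -63*53 + 200/13 = -3339 + 200/13 = -43207/13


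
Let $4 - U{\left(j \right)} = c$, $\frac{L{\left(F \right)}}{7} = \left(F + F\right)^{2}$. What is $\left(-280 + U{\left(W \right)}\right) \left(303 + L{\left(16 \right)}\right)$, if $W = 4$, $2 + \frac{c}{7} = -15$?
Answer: $-1172947$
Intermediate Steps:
$c = -119$ ($c = -14 + 7 \left(-15\right) = -14 - 105 = -119$)
$L{\left(F \right)} = 28 F^{2}$ ($L{\left(F \right)} = 7 \left(F + F\right)^{2} = 7 \left(2 F\right)^{2} = 7 \cdot 4 F^{2} = 28 F^{2}$)
$U{\left(j \right)} = 123$ ($U{\left(j \right)} = 4 - -119 = 4 + 119 = 123$)
$\left(-280 + U{\left(W \right)}\right) \left(303 + L{\left(16 \right)}\right) = \left(-280 + 123\right) \left(303 + 28 \cdot 16^{2}\right) = - 157 \left(303 + 28 \cdot 256\right) = - 157 \left(303 + 7168\right) = \left(-157\right) 7471 = -1172947$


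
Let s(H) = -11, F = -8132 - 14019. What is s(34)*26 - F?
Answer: 21865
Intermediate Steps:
F = -22151
s(34)*26 - F = -11*26 - 1*(-22151) = -286 + 22151 = 21865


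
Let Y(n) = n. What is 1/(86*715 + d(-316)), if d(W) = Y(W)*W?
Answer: 1/161346 ≈ 6.1979e-6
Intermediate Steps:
d(W) = W**2 (d(W) = W*W = W**2)
1/(86*715 + d(-316)) = 1/(86*715 + (-316)**2) = 1/(61490 + 99856) = 1/161346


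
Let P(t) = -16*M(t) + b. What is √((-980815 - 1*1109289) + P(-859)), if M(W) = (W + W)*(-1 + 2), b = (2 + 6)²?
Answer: 2*I*√515638 ≈ 1436.2*I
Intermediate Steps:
b = 64 (b = 8² = 64)
M(W) = 2*W (M(W) = (2*W)*1 = 2*W)
P(t) = 64 - 32*t (P(t) = -32*t + 64 = 64 - 32*t)
√((-980815 - 1*1109289) + P(-859)) = √((-980815 - 1*1109289) + (64 - 32*(-859))) = √((-980815 - 1109289) + (64 + 27488)) = √(-2090104 + 27552) = √(-2062552) = 2*I*√515638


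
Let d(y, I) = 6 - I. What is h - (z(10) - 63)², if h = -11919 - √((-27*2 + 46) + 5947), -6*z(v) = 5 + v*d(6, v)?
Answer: -546733/36 - √5939 ≈ -15264.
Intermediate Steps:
z(v) = -⅚ - v*(6 - v)/6 (z(v) = -(5 + v*(6 - v))/6 = -⅚ - v*(6 - v)/6)
h = -11919 - √5939 (h = -11919 - √((-54 + 46) + 5947) = -11919 - √(-8 + 5947) = -11919 - √5939 ≈ -11996.)
h - (z(10) - 63)² = (-11919 - √5939) - ((-⅚ + (⅙)*10*(-6 + 10)) - 63)² = (-11919 - √5939) - ((-⅚ + (⅙)*10*4) - 63)² = (-11919 - √5939) - ((-⅚ + 20/3) - 63)² = (-11919 - √5939) - (35/6 - 63)² = (-11919 - √5939) - (-343/6)² = (-11919 - √5939) - 1*117649/36 = (-11919 - √5939) - 117649/36 = -546733/36 - √5939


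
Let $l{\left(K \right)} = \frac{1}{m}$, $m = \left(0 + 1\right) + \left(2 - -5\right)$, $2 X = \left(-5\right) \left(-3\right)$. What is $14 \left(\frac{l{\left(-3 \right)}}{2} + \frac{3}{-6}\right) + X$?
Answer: $\frac{11}{8} \approx 1.375$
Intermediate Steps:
$X = \frac{15}{2}$ ($X = \frac{\left(-5\right) \left(-3\right)}{2} = \frac{1}{2} \cdot 15 = \frac{15}{2} \approx 7.5$)
$m = 8$ ($m = 1 + \left(2 + 5\right) = 1 + 7 = 8$)
$l{\left(K \right)} = \frac{1}{8}$
$14 \left(\frac{l{\left(-3 \right)}}{2} + \frac{3}{-6}\right) + X = 14 \left(\frac{1}{8 \cdot 2} + \frac{3}{-6}\right) + \frac{15}{2} = 14 \left(\frac{1}{8} \cdot \frac{1}{2} + 3 \left(- \frac{1}{6}\right)\right) + \frac{15}{2} = 14 \left(\frac{1}{16} - \frac{1}{2}\right) + \frac{15}{2} = 14 \left(- \frac{7}{16}\right) + \frac{15}{2} = - \frac{49}{8} + \frac{15}{2} = \frac{11}{8}$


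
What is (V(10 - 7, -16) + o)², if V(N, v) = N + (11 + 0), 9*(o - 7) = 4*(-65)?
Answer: 5041/81 ≈ 62.235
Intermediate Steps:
o = -197/9 (o = 7 + (4*(-65))/9 = 7 + (⅑)*(-260) = 7 - 260/9 = -197/9 ≈ -21.889)
V(N, v) = 11 + N (V(N, v) = N + 11 = 11 + N)
(V(10 - 7, -16) + o)² = ((11 + (10 - 7)) - 197/9)² = ((11 + 3) - 197/9)² = (14 - 197/9)² = (-71/9)² = 5041/81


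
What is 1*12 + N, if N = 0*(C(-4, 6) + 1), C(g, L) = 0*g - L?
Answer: 12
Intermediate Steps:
C(g, L) = -L (C(g, L) = 0 - L = -L)
N = 0 (N = 0*(-1*6 + 1) = 0*(-6 + 1) = 0*(-5) = 0)
1*12 + N = 1*12 + 0 = 12 + 0 = 12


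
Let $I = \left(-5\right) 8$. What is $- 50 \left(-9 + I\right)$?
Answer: $2450$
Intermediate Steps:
$I = -40$
$- 50 \left(-9 + I\right) = - 50 \left(-9 - 40\right) = \left(-50\right) \left(-49\right) = 2450$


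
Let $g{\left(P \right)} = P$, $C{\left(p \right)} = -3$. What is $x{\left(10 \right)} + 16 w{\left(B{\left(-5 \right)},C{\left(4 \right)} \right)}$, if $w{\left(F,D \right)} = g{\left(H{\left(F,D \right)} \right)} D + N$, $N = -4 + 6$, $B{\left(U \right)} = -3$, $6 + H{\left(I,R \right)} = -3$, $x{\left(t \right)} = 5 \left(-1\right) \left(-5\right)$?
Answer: $489$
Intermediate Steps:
$x{\left(t \right)} = 25$ ($x{\left(t \right)} = \left(-5\right) \left(-5\right) = 25$)
$H{\left(I,R \right)} = -9$ ($H{\left(I,R \right)} = -6 - 3 = -9$)
$N = 2$
$w{\left(F,D \right)} = 2 - 9 D$ ($w{\left(F,D \right)} = - 9 D + 2 = 2 - 9 D$)
$x{\left(10 \right)} + 16 w{\left(B{\left(-5 \right)},C{\left(4 \right)} \right)} = 25 + 16 \left(2 - -27\right) = 25 + 16 \left(2 + 27\right) = 25 + 16 \cdot 29 = 25 + 464 = 489$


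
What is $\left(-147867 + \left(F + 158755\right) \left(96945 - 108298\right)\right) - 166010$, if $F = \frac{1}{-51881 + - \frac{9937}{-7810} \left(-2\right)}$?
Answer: $- \frac{365228242315399399}{202605242} \approx -1.8027 \cdot 10^{9}$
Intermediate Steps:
$F = - \frac{3905}{202605242}$ ($F = \frac{1}{-51881 + \left(-9937\right) \left(- \frac{1}{7810}\right) \left(-2\right)} = \frac{1}{-51881 + \frac{9937}{7810} \left(-2\right)} = \frac{1}{-51881 - \frac{9937}{3905}} = \frac{1}{- \frac{202605242}{3905}} = - \frac{3905}{202605242} \approx -1.9274 \cdot 10^{-5}$)
$\left(-147867 + \left(F + 158755\right) \left(96945 - 108298\right)\right) - 166010 = \left(-147867 + \left(- \frac{3905}{202605242} + 158755\right) \left(96945 - 108298\right)\right) - 166010 = \left(-147867 + \frac{32164595189805}{202605242} \left(-11353\right)\right) - 166010 = \left(-147867 - \frac{365164649189856165}{202605242}\right) - 166010 = - \frac{365194607819174979}{202605242} - 166010 = - \frac{365228242315399399}{202605242}$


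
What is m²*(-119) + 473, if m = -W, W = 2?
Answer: -3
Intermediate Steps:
m = -2 (m = -1*2 = -2)
m²*(-119) + 473 = (-2)²*(-119) + 473 = 4*(-119) + 473 = -476 + 473 = -3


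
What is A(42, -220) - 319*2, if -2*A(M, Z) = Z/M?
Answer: -13343/21 ≈ -635.38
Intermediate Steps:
A(M, Z) = -Z/(2*M)
A(42, -220) - 319*2 = -½*(-220)/42 - 319*2 = -½*(-220)*1/42 - 638 = 55/21 - 638 = -13343/21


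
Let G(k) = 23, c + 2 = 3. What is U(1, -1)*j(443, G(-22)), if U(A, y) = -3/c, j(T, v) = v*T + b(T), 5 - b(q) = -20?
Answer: -30642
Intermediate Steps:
c = 1 (c = -2 + 3 = 1)
b(q) = 25 (b(q) = 5 - 1*(-20) = 5 + 20 = 25)
j(T, v) = 25 + T*v (j(T, v) = v*T + 25 = T*v + 25 = 25 + T*v)
U(A, y) = -3 (U(A, y) = -3/1 = -3*1 = -3)
U(1, -1)*j(443, G(-22)) = -3*(25 + 443*23) = -3*(25 + 10189) = -3*10214 = -30642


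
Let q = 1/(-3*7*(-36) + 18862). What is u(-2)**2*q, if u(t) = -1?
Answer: 1/19618 ≈ 5.0974e-5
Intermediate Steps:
q = 1/19618 (q = 1/(-21*(-36) + 18862) = 1/(756 + 18862) = 1/19618 ≈ 5.0974e-5)
u(-2)**2*q = (-1)**2*(1/19618) = 1*(1/19618) = 1/19618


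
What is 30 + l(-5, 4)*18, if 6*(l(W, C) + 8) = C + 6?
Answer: -84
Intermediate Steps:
l(W, C) = -7 + C/6 (l(W, C) = -8 + (C + 6)/6 = -8 + (6 + C)/6 = -8 + (1 + C/6) = -7 + C/6)
30 + l(-5, 4)*18 = 30 + (-7 + (1/6)*4)*18 = 30 + (-7 + 2/3)*18 = 30 - 19/3*18 = 30 - 114 = -84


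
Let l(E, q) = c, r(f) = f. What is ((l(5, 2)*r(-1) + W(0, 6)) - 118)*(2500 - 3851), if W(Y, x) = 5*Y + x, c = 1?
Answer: 152663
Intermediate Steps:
l(E, q) = 1
W(Y, x) = x + 5*Y
((l(5, 2)*r(-1) + W(0, 6)) - 118)*(2500 - 3851) = ((1*(-1) + (6 + 5*0)) - 118)*(2500 - 3851) = ((-1 + (6 + 0)) - 118)*(-1351) = ((-1 + 6) - 118)*(-1351) = (5 - 118)*(-1351) = -113*(-1351) = 152663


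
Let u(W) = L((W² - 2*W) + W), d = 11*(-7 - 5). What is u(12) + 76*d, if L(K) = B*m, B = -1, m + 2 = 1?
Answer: -10031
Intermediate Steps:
m = -1 (m = -2 + 1 = -1)
d = -132 (d = 11*(-12) = -132)
L(K) = 1 (L(K) = -1*(-1) = 1)
u(W) = 1
u(12) + 76*d = 1 + 76*(-132) = 1 - 10032 = -10031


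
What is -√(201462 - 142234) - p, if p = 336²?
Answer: -112896 - 2*√14807 ≈ -1.1314e+5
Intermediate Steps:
p = 112896
-√(201462 - 142234) - p = -√(201462 - 142234) - 1*112896 = -√59228 - 112896 = -2*√14807 - 112896 = -112896 - 2*√14807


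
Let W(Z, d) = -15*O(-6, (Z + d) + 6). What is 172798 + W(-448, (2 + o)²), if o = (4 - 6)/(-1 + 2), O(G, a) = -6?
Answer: 172888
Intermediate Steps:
o = -2 (o = -2/1 = -2*1 = -2)
W(Z, d) = 90 (W(Z, d) = -15*(-6) = 90)
172798 + W(-448, (2 + o)²) = 172798 + 90 = 172888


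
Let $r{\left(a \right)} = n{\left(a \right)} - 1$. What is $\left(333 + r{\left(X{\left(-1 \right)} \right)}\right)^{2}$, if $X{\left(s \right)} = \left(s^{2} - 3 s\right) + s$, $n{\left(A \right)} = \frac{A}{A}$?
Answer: $110889$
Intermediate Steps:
$n{\left(A \right)} = 1$
$X{\left(s \right)} = s^{2} - 2 s$
$r{\left(a \right)} = 0$ ($r{\left(a \right)} = 1 - 1 = 0$)
$\left(333 + r{\left(X{\left(-1 \right)} \right)}\right)^{2} = \left(333 + 0\right)^{2} = 333^{2} = 110889$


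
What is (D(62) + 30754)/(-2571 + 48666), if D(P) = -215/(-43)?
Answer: 10253/15365 ≈ 0.66730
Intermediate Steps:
D(P) = 5 (D(P) = -215*(-1/43) = 5)
(D(62) + 30754)/(-2571 + 48666) = (5 + 30754)/(-2571 + 48666) = 30759/46095 = 30759*(1/46095) = 10253/15365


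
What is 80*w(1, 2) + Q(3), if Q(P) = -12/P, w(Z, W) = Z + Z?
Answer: 156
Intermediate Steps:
w(Z, W) = 2*Z
80*w(1, 2) + Q(3) = 80*(2*1) - 12/3 = 80*2 - 12*⅓ = 160 - 4 = 156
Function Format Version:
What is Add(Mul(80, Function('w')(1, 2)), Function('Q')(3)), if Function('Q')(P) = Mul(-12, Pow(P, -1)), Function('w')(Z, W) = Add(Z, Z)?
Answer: 156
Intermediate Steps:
Function('w')(Z, W) = Mul(2, Z)
Add(Mul(80, Function('w')(1, 2)), Function('Q')(3)) = Add(Mul(80, Mul(2, 1)), Mul(-12, Pow(3, -1))) = Add(Mul(80, 2), Mul(-12, Rational(1, 3))) = Add(160, -4) = 156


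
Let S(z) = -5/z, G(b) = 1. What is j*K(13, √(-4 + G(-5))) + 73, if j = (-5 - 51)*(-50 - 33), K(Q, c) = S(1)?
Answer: -23167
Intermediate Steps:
K(Q, c) = -5 (K(Q, c) = -5/1 = -5*1 = -5)
j = 4648 (j = -56*(-83) = 4648)
j*K(13, √(-4 + G(-5))) + 73 = 4648*(-5) + 73 = -23240 + 73 = -23167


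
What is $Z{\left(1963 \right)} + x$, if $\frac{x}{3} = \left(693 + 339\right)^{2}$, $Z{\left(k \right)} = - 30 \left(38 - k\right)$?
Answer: $3252822$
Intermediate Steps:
$Z{\left(k \right)} = -1140 + 30 k$
$x = 3195072$ ($x = 3 \left(693 + 339\right)^{2} = 3 \cdot 1032^{2} = 3 \cdot 1065024 = 3195072$)
$Z{\left(1963 \right)} + x = \left(-1140 + 30 \cdot 1963\right) + 3195072 = \left(-1140 + 58890\right) + 3195072 = 57750 + 3195072 = 3252822$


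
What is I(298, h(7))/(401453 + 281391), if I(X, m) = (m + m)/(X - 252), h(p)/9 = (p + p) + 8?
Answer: 99/7852706 ≈ 1.2607e-5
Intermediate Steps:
h(p) = 72 + 18*p (h(p) = 9*((p + p) + 8) = 9*(2*p + 8) = 9*(8 + 2*p) = 72 + 18*p)
I(X, m) = 2*m/(-252 + X) (I(X, m) = (2*m)/(-252 + X) = 2*m/(-252 + X))
I(298, h(7))/(401453 + 281391) = (2*(72 + 18*7)/(-252 + 298))/(401453 + 281391) = (2*(72 + 126)/46)/682844 = (2*198*(1/46))*(1/682844) = (198/23)*(1/682844) = 99/7852706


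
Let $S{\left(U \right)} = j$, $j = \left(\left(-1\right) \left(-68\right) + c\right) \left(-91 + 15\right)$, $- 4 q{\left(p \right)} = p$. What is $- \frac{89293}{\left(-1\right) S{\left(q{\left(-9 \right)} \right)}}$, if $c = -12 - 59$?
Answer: $\frac{89293}{228} \approx 391.64$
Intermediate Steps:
$q{\left(p \right)} = - \frac{p}{4}$
$c = -71$ ($c = -12 - 59 = -71$)
$j = 228$ ($j = \left(\left(-1\right) \left(-68\right) - 71\right) \left(-91 + 15\right) = \left(68 - 71\right) \left(-76\right) = \left(-3\right) \left(-76\right) = 228$)
$S{\left(U \right)} = 228$
$- \frac{89293}{\left(-1\right) S{\left(q{\left(-9 \right)} \right)}} = - \frac{89293}{\left(-1\right) 228} = - \frac{89293}{-228} = \left(-89293\right) \left(- \frac{1}{228}\right) = \frac{89293}{228}$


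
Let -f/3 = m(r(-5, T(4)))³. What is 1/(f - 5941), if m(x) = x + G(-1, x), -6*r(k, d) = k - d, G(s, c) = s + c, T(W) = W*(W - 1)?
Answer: -9/56213 ≈ -0.00016011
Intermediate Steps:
T(W) = W*(-1 + W)
G(s, c) = c + s
r(k, d) = -k/6 + d/6 (r(k, d) = -(k - d)/6 = -k/6 + d/6)
m(x) = -1 + 2*x (m(x) = x + (x - 1) = x + (-1 + x) = -1 + 2*x)
f = -2744/9 (f = -3*(-1 + 2*(-⅙*(-5) + (4*(-1 + 4))/6))³ = -3*(-1 + 2*(⅚ + (4*3)/6))³ = -3*(-1 + 2*(⅚ + (⅙)*12))³ = -3*(-1 + 2*(⅚ + 2))³ = -3*(-1 + 2*(17/6))³ = -3*(-1 + 17/3)³ = -3*(14/3)³ = -3*2744/27 = -2744/9 ≈ -304.89)
1/(f - 5941) = 1/(-2744/9 - 5941) = 1/(-56213/9) = -9/56213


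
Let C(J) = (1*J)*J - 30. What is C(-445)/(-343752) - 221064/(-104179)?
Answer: 55364271023/35811739608 ≈ 1.5460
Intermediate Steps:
C(J) = -30 + J² (C(J) = J*J - 30 = J² - 30 = -30 + J²)
C(-445)/(-343752) - 221064/(-104179) = (-30 + (-445)²)/(-343752) - 221064/(-104179) = (-30 + 198025)*(-1/343752) - 221064*(-1/104179) = 197995*(-1/343752) + 221064/104179 = -197995/343752 + 221064/104179 = 55364271023/35811739608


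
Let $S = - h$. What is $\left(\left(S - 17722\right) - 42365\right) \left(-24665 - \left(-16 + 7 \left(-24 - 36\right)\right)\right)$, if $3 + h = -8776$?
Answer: $1243141532$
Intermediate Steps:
$h = -8779$ ($h = -3 - 8776 = -8779$)
$S = 8779$ ($S = \left(-1\right) \left(-8779\right) = 8779$)
$\left(\left(S - 17722\right) - 42365\right) \left(-24665 - \left(-16 + 7 \left(-24 - 36\right)\right)\right) = \left(\left(8779 - 17722\right) - 42365\right) \left(-24665 - \left(-16 + 7 \left(-24 - 36\right)\right)\right) = \left(\left(8779 - 17722\right) - 42365\right) \left(-24665 + \left(16 - -420\right)\right) = \left(-8943 - 42365\right) \left(-24665 + \left(16 + 420\right)\right) = - 51308 \left(-24665 + 436\right) = \left(-51308\right) \left(-24229\right) = 1243141532$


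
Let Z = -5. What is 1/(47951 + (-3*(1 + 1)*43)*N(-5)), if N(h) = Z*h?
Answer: 1/41501 ≈ 2.4096e-5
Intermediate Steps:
N(h) = -5*h
1/(47951 + (-3*(1 + 1)*43)*N(-5)) = 1/(47951 + (-3*(1 + 1)*43)*(-5*(-5))) = 1/(47951 + (-3*2*43)*25) = 1/(47951 - 6*43*25) = 1/(47951 - 258*25) = 1/(47951 - 6450) = 1/41501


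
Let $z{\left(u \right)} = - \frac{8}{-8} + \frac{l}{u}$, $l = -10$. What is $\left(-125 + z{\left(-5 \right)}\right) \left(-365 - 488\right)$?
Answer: $104066$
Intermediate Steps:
$z{\left(u \right)} = 1 - \frac{10}{u}$ ($z{\left(u \right)} = - \frac{8}{-8} - \frac{10}{u} = \left(-8\right) \left(- \frac{1}{8}\right) - \frac{10}{u} = 1 - \frac{10}{u}$)
$\left(-125 + z{\left(-5 \right)}\right) \left(-365 - 488\right) = \left(-125 + \frac{-10 - 5}{-5}\right) \left(-365 - 488\right) = \left(-125 - -3\right) \left(-853\right) = \left(-125 + 3\right) \left(-853\right) = \left(-122\right) \left(-853\right) = 104066$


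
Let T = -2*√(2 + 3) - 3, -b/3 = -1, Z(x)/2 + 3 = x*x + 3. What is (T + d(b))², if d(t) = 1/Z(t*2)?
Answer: 149905/5184 + 215*√5/18 ≈ 55.625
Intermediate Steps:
Z(x) = 2*x² (Z(x) = -6 + 2*(x*x + 3) = -6 + 2*(x² + 3) = -6 + 2*(3 + x²) = -6 + (6 + 2*x²) = 2*x²)
b = 3 (b = -3*(-1) = 3)
d(t) = 1/(8*t²) (d(t) = 1/(2*(t*2)²) = 1/(2*(2*t)²) = 1/(2*(4*t²)) = 1/(8*t²))
T = -3 - 2*√5 (T = -2*√5 - 3 = -3 - 2*√5 ≈ -7.4721)
(T + d(b))² = ((-3 - 2*√5) + (⅛)/3²)² = ((-3 - 2*√5) + (⅛)*(⅑))² = ((-3 - 2*√5) + 1/72)² = (-215/72 - 2*√5)²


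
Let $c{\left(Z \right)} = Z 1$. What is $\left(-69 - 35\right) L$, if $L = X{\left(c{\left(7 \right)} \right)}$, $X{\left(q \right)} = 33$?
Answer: $-3432$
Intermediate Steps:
$c{\left(Z \right)} = Z$
$L = 33$
$\left(-69 - 35\right) L = \left(-69 - 35\right) 33 = \left(-104\right) 33 = -3432$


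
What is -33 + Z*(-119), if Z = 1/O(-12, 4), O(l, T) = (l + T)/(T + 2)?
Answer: 225/4 ≈ 56.250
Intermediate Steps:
O(l, T) = (T + l)/(2 + T)
Z = -¾ (Z = 1/((4 - 12)/(2 + 4)) = 1/(-8/6) = 1/((⅙)*(-8)) = 1/(-4/3) = -¾ ≈ -0.75000)
-33 + Z*(-119) = -33 - ¾*(-119) = -33 + 357/4 = 225/4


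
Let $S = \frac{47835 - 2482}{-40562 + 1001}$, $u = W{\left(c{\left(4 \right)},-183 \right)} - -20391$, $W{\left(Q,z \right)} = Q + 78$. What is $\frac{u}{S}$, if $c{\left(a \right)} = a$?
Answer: $- \frac{809932353}{45353} \approx -17858.0$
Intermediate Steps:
$W{\left(Q,z \right)} = 78 + Q$
$u = 20473$ ($u = \left(78 + 4\right) - -20391 = 82 + 20391 = 20473$)
$S = - \frac{45353}{39561}$ ($S = \frac{45353}{-39561} = 45353 \left(- \frac{1}{39561}\right) = - \frac{45353}{39561} \approx -1.1464$)
$\frac{u}{S} = \frac{20473}{- \frac{45353}{39561}} = 20473 \left(- \frac{39561}{45353}\right) = - \frac{809932353}{45353}$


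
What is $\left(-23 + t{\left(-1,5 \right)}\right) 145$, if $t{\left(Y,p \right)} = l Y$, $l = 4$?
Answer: $-3915$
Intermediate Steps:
$t{\left(Y,p \right)} = 4 Y$
$\left(-23 + t{\left(-1,5 \right)}\right) 145 = \left(-23 + 4 \left(-1\right)\right) 145 = \left(-23 - 4\right) 145 = \left(-27\right) 145 = -3915$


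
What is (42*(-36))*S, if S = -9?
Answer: 13608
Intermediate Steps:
(42*(-36))*S = (42*(-36))*(-9) = -1512*(-9) = 13608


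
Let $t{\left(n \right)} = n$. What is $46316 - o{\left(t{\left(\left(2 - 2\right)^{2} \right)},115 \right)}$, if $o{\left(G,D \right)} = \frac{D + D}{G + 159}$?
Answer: $\frac{7364014}{159} \approx 46315.0$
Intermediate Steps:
$o{\left(G,D \right)} = \frac{2 D}{159 + G}$
$46316 - o{\left(t{\left(\left(2 - 2\right)^{2} \right)},115 \right)} = 46316 - 2 \cdot 115 \frac{1}{159 + \left(2 - 2\right)^{2}} = 46316 - 2 \cdot 115 \frac{1}{159 + 0^{2}} = 46316 - 2 \cdot 115 \frac{1}{159 + 0} = 46316 - 2 \cdot 115 \cdot \frac{1}{159} = 46316 - \frac{230}{159} = \frac{7364014}{159}$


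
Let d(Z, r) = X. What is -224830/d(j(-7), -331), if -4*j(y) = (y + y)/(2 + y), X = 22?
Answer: -112415/11 ≈ -10220.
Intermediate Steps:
j(y) = -y/(2*(2 + y)) (j(y) = -(y + y)/(4*(2 + y)) = -2*y/(4*(2 + y)) = -y/(2*(2 + y)))
d(Z, r) = 22
-224830/d(j(-7), -331) = -224830/22 = -224830*1/22 = -112415/11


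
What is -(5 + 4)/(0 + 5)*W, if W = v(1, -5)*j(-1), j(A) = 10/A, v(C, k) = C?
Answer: 18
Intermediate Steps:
W = -10 (W = 1*(10/(-1)) = 1*(10*(-1)) = 1*(-10) = -10)
-(5 + 4)/(0 + 5)*W = -(5 + 4)/(0 + 5)*(-10) = -9/5*(-10) = -9*(1/5)*(-10) = -9*(-10)/5 = -1*(-18) = 18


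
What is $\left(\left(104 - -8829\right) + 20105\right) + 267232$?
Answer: $296270$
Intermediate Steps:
$\left(\left(104 - -8829\right) + 20105\right) + 267232 = \left(\left(104 + 8829\right) + 20105\right) + 267232 = \left(8933 + 20105\right) + 267232 = 29038 + 267232 = 296270$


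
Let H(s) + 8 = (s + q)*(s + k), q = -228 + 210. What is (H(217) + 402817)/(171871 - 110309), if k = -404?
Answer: 182798/30781 ≈ 5.9387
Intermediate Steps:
q = -18
H(s) = -8 + (-404 + s)*(-18 + s) (H(s) = -8 + (s - 18)*(s - 404) = -8 + (-18 + s)*(-404 + s) = -8 + (-404 + s)*(-18 + s))
(H(217) + 402817)/(171871 - 110309) = ((7264 + 217² - 422*217) + 402817)/(171871 - 110309) = ((7264 + 47089 - 91574) + 402817)/61562 = (-37221 + 402817)*(1/61562) = 365596*(1/61562) = 182798/30781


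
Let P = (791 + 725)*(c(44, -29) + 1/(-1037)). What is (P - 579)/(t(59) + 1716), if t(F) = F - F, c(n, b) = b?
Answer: -46192607/1779492 ≈ -25.958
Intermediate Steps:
P = -45592184/1037 (P = (791 + 725)*(-29 + 1/(-1037)) = 1516*(-29 - 1/1037) = 1516*(-30074/1037) = -45592184/1037 ≈ -43965.)
t(F) = 0
(P - 579)/(t(59) + 1716) = (-45592184/1037 - 579)/(0 + 1716) = -46192607/1037/1716 = -46192607/1037*1/1716 = -46192607/1779492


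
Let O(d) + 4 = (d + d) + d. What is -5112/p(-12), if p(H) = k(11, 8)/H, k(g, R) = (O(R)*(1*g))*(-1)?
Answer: -15336/55 ≈ -278.84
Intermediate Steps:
O(d) = -4 + 3*d (O(d) = -4 + ((d + d) + d) = -4 + (2*d + d) = -4 + 3*d)
k(g, R) = -g*(-4 + 3*R) (k(g, R) = ((-4 + 3*R)*(1*g))*(-1) = ((-4 + 3*R)*g)*(-1) = (g*(-4 + 3*R))*(-1) = -g*(-4 + 3*R))
p(H) = -220/H (p(H) = (11*(4 - 3*8))/H = (11*(4 - 24))/H = (11*(-20))/H = -220/H)
-5112/p(-12) = -5112/((-220/(-12))) = -5112/((-220*(-1/12))) = -5112/55/3 = -5112*3/55 = -15336/55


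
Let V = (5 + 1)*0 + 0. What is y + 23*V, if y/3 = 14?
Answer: 42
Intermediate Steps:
y = 42 (y = 3*14 = 42)
V = 0 (V = 6*0 + 0 = 0 + 0 = 0)
y + 23*V = 42 + 23*0 = 42 + 0 = 42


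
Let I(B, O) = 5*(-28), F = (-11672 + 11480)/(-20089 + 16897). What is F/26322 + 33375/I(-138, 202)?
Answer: -1669143809/7001652 ≈ -238.39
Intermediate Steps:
F = 8/133 (F = -192/(-3192) = -192*(-1/3192) = 8/133 ≈ 0.060150)
I(B, O) = -140
F/26322 + 33375/I(-138, 202) = (8/133)/26322 + 33375/(-140) = (8/133)*(1/26322) + 33375*(-1/140) = 4/1750413 - 6675/28 = -1669143809/7001652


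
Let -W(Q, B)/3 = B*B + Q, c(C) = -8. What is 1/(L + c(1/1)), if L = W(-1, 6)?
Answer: -1/113 ≈ -0.0088496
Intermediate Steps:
W(Q, B) = -3*Q - 3*B² (W(Q, B) = -3*(B*B + Q) = -3*(B² + Q) = -3*(Q + B²) = -3*Q - 3*B²)
L = -105 (L = -3*(-1) - 3*6² = 3 - 3*36 = 3 - 108 = -105)
1/(L + c(1/1)) = 1/(-105 - 8) = 1/(-113) = -1/113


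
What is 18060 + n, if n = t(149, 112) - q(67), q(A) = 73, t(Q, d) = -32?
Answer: 17955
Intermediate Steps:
n = -105 (n = -32 - 1*73 = -32 - 73 = -105)
18060 + n = 18060 - 105 = 17955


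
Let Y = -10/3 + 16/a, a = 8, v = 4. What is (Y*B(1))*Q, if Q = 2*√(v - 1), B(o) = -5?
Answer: 40*√3/3 ≈ 23.094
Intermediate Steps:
Y = -4/3 (Y = -10/3 + 16/8 = -10*⅓ + 16*(⅛) = -10/3 + 2 = -4/3 ≈ -1.3333)
Q = 2*√3 (Q = 2*√(4 - 1) = 2*√3 ≈ 3.4641)
(Y*B(1))*Q = (-4/3*(-5))*(2*√3) = 20*(2*√3)/3 = 40*√3/3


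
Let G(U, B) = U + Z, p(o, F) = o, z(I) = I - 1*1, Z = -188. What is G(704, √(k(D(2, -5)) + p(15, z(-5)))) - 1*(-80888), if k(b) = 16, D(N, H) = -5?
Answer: 81404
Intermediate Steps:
z(I) = -1 + I (z(I) = I - 1 = -1 + I)
G(U, B) = -188 + U (G(U, B) = U - 188 = -188 + U)
G(704, √(k(D(2, -5)) + p(15, z(-5)))) - 1*(-80888) = (-188 + 704) - 1*(-80888) = 516 + 80888 = 81404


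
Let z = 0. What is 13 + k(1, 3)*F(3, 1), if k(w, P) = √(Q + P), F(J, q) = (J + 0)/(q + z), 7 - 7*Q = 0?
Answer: 19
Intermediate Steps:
Q = 1 (Q = 1 - ⅐*0 = 1 + 0 = 1)
F(J, q) = J/q (F(J, q) = (J + 0)/(q + 0) = J/q)
k(w, P) = √(1 + P)
13 + k(1, 3)*F(3, 1) = 13 + √(1 + 3)*(3/1) = 13 + √4*(3*1) = 13 + 2*3 = 13 + 6 = 19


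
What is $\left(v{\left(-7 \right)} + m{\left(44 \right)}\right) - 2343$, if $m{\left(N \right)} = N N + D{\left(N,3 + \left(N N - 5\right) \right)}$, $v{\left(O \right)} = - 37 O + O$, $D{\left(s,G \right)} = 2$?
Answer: $-153$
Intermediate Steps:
$v{\left(O \right)} = - 36 O$
$m{\left(N \right)} = 2 + N^{2}$ ($m{\left(N \right)} = N N + 2 = N^{2} + 2 = 2 + N^{2}$)
$\left(v{\left(-7 \right)} + m{\left(44 \right)}\right) - 2343 = \left(\left(-36\right) \left(-7\right) + \left(2 + 44^{2}\right)\right) - 2343 = \left(252 + \left(2 + 1936\right)\right) - 2343 = \left(252 + 1938\right) - 2343 = 2190 - 2343 = -153$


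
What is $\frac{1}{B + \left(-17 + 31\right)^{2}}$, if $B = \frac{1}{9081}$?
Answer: $\frac{9081}{1779877} \approx 0.005102$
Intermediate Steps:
$B = \frac{1}{9081} \approx 0.00011012$
$\frac{1}{B + \left(-17 + 31\right)^{2}} = \frac{1}{\frac{1}{9081} + \left(-17 + 31\right)^{2}} = \frac{1}{\frac{1}{9081} + 14^{2}} = \frac{1}{\frac{1}{9081} + 196} = \frac{1}{\frac{1779877}{9081}} = \frac{9081}{1779877}$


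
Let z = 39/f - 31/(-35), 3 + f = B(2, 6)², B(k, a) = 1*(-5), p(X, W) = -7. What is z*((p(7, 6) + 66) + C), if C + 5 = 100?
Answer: 2047/5 ≈ 409.40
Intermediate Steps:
B(k, a) = -5
C = 95 (C = -5 + 100 = 95)
f = 22 (f = -3 + (-5)² = -3 + 25 = 22)
z = 2047/770 (z = 39/22 - 31/(-35) = 39*(1/22) - 31*(-1/35) = 39/22 + 31/35 = 2047/770 ≈ 2.6584)
z*((p(7, 6) + 66) + C) = 2047*((-7 + 66) + 95)/770 = 2047*(59 + 95)/770 = (2047/770)*154 = 2047/5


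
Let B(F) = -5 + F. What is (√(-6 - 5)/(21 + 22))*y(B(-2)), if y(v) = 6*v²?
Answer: 294*I*√11/43 ≈ 22.676*I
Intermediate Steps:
(√(-6 - 5)/(21 + 22))*y(B(-2)) = (√(-6 - 5)/(21 + 22))*(6*(-5 - 2)²) = (√(-11)/43)*(6*(-7)²) = ((I*√11)*(1/43))*(6*49) = (I*√11/43)*294 = 294*I*√11/43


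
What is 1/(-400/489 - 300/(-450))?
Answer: -489/74 ≈ -6.6081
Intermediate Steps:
1/(-400/489 - 300/(-450)) = 1/(-400*1/489 - 300*(-1/450)) = 1/(-400/489 + 2/3) = 1/(-74/489) = -489/74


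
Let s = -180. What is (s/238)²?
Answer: 8100/14161 ≈ 0.57199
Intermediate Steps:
(s/238)² = (-180/238)² = (-180*1/238)² = (-90/119)² = 8100/14161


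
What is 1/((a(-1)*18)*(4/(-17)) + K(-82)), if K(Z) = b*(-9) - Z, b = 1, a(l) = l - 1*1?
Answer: 17/1385 ≈ 0.012274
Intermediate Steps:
a(l) = -1 + l (a(l) = l - 1 = -1 + l)
K(Z) = -9 - Z (K(Z) = 1*(-9) - Z = -9 - Z)
1/((a(-1)*18)*(4/(-17)) + K(-82)) = 1/(((-1 - 1)*18)*(4/(-17)) + (-9 - 1*(-82))) = 1/((-2*18)*(4*(-1/17)) + (-9 + 82)) = 1/(-36*(-4/17) + 73) = 1/(144/17 + 73) = 1/(1385/17) = 17/1385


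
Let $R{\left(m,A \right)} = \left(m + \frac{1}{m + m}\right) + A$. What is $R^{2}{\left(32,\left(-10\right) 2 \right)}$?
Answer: $\frac{591361}{4096} \approx 144.38$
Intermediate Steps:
$R{\left(m,A \right)} = A + m + \frac{1}{2 m}$ ($R{\left(m,A \right)} = \left(m + \frac{1}{2 m}\right) + A = A + m + \frac{1}{2 m}$)
$R^{2}{\left(32,\left(-10\right) 2 \right)} = \left(\left(-10\right) 2 + 32 + \frac{1}{2 \cdot 32}\right)^{2} = \left(-20 + 32 + \frac{1}{2} \cdot \frac{1}{32}\right)^{2} = \left(-20 + 32 + \frac{1}{64}\right)^{2} = \left(\frac{769}{64}\right)^{2} = \frac{591361}{4096}$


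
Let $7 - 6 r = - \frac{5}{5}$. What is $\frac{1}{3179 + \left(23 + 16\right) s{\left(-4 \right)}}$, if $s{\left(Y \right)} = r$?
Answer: $\frac{1}{3231} \approx 0.0003095$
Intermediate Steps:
$r = \frac{4}{3}$ ($r = \frac{7}{6} - \frac{\left(-5\right) \frac{1}{5}}{6} = \frac{7}{6} - - \frac{1}{6} = \frac{7}{6} + \frac{1}{6} = \frac{4}{3} \approx 1.3333$)
$s{\left(Y \right)} = \frac{4}{3}$
$\frac{1}{3179 + \left(23 + 16\right) s{\left(-4 \right)}} = \frac{1}{3179 + \left(23 + 16\right) \frac{4}{3}} = \frac{1}{3179 + 39 \cdot \frac{4}{3}} = \frac{1}{3179 + 52} = \frac{1}{3231}$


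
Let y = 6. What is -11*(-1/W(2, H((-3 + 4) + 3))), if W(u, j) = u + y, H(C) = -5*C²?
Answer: 11/8 ≈ 1.3750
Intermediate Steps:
W(u, j) = 6 + u (W(u, j) = u + 6 = 6 + u)
-11*(-1/W(2, H((-3 + 4) + 3))) = -11*(-1/(6 + 2)) = -11/(8*(-1)) = -11/(-8) = -11*(-⅛) = 11/8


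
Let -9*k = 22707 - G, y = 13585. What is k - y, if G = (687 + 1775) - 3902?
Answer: -16268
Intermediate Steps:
G = -1440 (G = 2462 - 3902 = -1440)
k = -2683 (k = -(22707 - 1*(-1440))/9 = -(22707 + 1440)/9 = -⅑*24147 = -2683)
k - y = -2683 - 1*13585 = -2683 - 13585 = -16268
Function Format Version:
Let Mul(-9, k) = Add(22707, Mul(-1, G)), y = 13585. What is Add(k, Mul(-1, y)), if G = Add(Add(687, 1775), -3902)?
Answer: -16268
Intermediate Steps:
G = -1440 (G = Add(2462, -3902) = -1440)
k = -2683 (k = Mul(Rational(-1, 9), Add(22707, Mul(-1, -1440))) = Mul(Rational(-1, 9), Add(22707, 1440)) = Mul(Rational(-1, 9), 24147) = -2683)
Add(k, Mul(-1, y)) = Add(-2683, Mul(-1, 13585)) = Add(-2683, -13585) = -16268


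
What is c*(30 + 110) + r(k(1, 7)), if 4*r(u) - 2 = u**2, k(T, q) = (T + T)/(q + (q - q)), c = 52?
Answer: 713491/98 ≈ 7280.5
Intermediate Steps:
k(T, q) = 2*T/q (k(T, q) = (2*T)/(q + 0) = (2*T)/q = 2*T/q)
r(u) = 1/2 + u**2/4
c*(30 + 110) + r(k(1, 7)) = 52*(30 + 110) + (1/2 + (2*1/7)**2/4) = 52*140 + (1/2 + (2*1*(1/7))**2/4) = 7280 + (1/2 + (2/7)**2/4) = 7280 + (1/2 + (1/4)*(4/49)) = 7280 + (1/2 + 1/49) = 7280 + 51/98 = 713491/98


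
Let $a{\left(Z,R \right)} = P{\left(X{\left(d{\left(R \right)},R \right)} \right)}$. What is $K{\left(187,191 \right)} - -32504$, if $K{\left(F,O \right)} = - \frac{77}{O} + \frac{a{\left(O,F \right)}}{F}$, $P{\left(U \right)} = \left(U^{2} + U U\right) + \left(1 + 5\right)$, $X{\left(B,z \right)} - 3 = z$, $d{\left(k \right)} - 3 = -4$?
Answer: $\frac{1174722315}{35717} \approx 32890.0$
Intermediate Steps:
$d{\left(k \right)} = -1$ ($d{\left(k \right)} = 3 - 4 = -1$)
$X{\left(B,z \right)} = 3 + z$
$P{\left(U \right)} = 6 + 2 U^{2}$ ($P{\left(U \right)} = \left(U^{2} + U^{2}\right) + 6 = 2 U^{2} + 6 = 6 + 2 U^{2}$)
$a{\left(Z,R \right)} = 6 + 2 \left(3 + R\right)^{2}$
$K{\left(F,O \right)} = - \frac{77}{O} + \frac{6 + 2 \left(3 + F\right)^{2}}{F}$
$K{\left(187,191 \right)} - -32504 = \left(- \frac{77}{191} + \frac{6}{187} + \frac{2 \left(3 + 187\right)^{2}}{187}\right) - -32504 = \left(\left(-77\right) \frac{1}{191} + 6 \cdot \frac{1}{187} + 2 \cdot \frac{1}{187} \cdot 190^{2}\right) + 32504 = \left(- \frac{77}{191} + \frac{6}{187} + 2 \cdot \frac{1}{187} \cdot 36100\right) + 32504 = \left(- \frac{77}{191} + \frac{6}{187} + \frac{72200}{187}\right) + 32504 = \frac{13776947}{35717} + 32504 = \frac{1174722315}{35717}$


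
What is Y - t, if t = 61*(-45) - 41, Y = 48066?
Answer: 50852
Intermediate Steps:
t = -2786 (t = -2745 - 41 = -2786)
Y - t = 48066 - 1*(-2786) = 48066 + 2786 = 50852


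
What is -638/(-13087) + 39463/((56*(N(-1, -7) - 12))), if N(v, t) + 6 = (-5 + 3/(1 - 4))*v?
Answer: -516023545/8794464 ≈ -58.676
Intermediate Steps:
N(v, t) = -6 - 6*v (N(v, t) = -6 + (-5 + 3/(1 - 4))*v = -6 + (-5 + 3/(-3))*v = -6 + (-5 + 3*(-⅓))*v = -6 + (-5 - 1)*v = -6 - 6*v)
-638/(-13087) + 39463/((56*(N(-1, -7) - 12))) = -638/(-13087) + 39463/((56*((-6 - 6*(-1)) - 12))) = -638*(-1/13087) + 39463/((56*((-6 + 6) - 12))) = 638/13087 + 39463/((56*(0 - 12))) = 638/13087 + 39463/((56*(-12))) = 638/13087 + 39463/(-672) = 638/13087 + 39463*(-1/672) = 638/13087 - 39463/672 = -516023545/8794464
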